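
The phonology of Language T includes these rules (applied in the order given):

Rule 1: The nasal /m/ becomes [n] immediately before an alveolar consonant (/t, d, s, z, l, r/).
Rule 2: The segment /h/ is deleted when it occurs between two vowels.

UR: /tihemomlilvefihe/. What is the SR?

tiemonlilvefie

Rule 1 (nasal place assimilation): /m/ precedes the alveolar consonant /l/, so it assimilates in place to [n]. /tihemomlilvefihe/ → tihemonlilvefihe.
Rule 2 (intervocalic h-deletion): /h/ occurs between vowels /i/ and /e/, so it deletes. /h/ occurs between vowels /i/ and /e/, so it deletes. /tihemonlilvefihe/ → tiemonlilvefie.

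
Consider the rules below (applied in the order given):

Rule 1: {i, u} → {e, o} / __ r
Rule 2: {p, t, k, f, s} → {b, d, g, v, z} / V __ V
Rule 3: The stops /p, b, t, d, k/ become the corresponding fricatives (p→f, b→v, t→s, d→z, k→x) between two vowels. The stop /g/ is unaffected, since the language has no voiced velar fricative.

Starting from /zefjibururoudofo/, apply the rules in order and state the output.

zefjivororouzovo

Rule 1 (pre-rhotic lowering): /u/ is a high vowel immediately before /r/, so it lowers to [o]. /u/ is a high vowel immediately before /r/, so it lowers to [o]. /zefjibururoudofo/ → zefjibororoudofo.
Rule 2 (intervocalic voicing): /f/ is a voiceless obstruent between vowels /o/ and /o/, so it voices to [v]. /zefjibororoudofo/ → zefjibororoudovo.
Rule 3 (intervocalic spirantization): /b/ is a stop between vowels /i/ and /o/, so it spirantizes to the fricative [v]. /d/ is a stop between vowels /u/ and /o/, so it spirantizes to the fricative [z]. /zefjibororoudovo/ → zefjivororouzovo.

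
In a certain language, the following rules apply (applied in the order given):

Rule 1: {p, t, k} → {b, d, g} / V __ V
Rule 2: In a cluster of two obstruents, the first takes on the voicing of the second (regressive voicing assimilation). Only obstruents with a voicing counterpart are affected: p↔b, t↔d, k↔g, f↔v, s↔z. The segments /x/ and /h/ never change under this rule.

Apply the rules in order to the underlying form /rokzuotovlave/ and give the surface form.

rogzuodovlave

Rule 1 (intervocalic voicing): /t/ is a voiceless stop between vowels /o/ and /o/, so it voices to [d]. /rokzuotovlave/ → rokzuodovlave.
Rule 2 (regressive voicing assimilation): /k/ precedes the voiced obstruent /z/, so it voices to [g] by assimilation. /rokzuodovlave/ → rogzuodovlave.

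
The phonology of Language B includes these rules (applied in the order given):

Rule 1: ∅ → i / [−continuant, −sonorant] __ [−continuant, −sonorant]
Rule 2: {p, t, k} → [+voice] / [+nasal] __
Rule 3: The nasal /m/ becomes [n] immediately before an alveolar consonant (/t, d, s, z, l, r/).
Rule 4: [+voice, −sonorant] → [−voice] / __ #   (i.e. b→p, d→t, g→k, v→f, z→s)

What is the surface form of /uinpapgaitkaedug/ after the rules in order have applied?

Rule 1 (stop-cluster i-epenthesis): /p/ and /g/ form a stop–stop cluster, so [i] is inserted between them. /t/ and /k/ form a stop–stop cluster, so [i] is inserted between them. /uinpapgaitkaedug/ → uinpapigaitikaedug.
Rule 2 (post-nasal voicing): /p/ is a voiceless stop immediately after the nasal /n/, so it voices to [b]. /uinpapigaitikaedug/ → uinbapigaitikaedug.
Rule 3 (nasal place assimilation): no segment meets the environment; /uinbapigaitikaedug/ is unchanged.
Rule 4 (final devoicing): /g/ is a voiced obstruent in word-final position, so it devoices to [k]. /uinbapigaitikaedug/ → uinbapigaitikaeduk.

uinbapigaitikaeduk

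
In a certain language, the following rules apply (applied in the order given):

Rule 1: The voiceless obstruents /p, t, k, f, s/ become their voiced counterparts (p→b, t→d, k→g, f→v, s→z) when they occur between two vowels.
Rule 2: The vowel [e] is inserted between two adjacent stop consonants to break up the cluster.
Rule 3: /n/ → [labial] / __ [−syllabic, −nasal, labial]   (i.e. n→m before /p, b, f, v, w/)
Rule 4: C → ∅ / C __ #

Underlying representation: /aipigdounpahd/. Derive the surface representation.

Rule 1 (intervocalic voicing): /p/ is a voiceless obstruent between vowels /i/ and /i/, so it voices to [b]. /aipigdounpahd/ → aibigdounpahd.
Rule 2 (stop-cluster e-epenthesis): /g/ and /d/ form a stop–stop cluster, so [e] is inserted between them. /aibigdounpahd/ → aibigedounpahd.
Rule 3 (nasal place assimilation): /n/ precedes the labial consonant /p/, so it assimilates in place to [m]. /aibigedounpahd/ → aibigedoumpahd.
Rule 4 (final cluster simplification): /d/ is the second consonant of a word-final cluster /hd/, so it deletes. /aibigedoumpahd/ → aibigedoumpah.

aibigedoumpah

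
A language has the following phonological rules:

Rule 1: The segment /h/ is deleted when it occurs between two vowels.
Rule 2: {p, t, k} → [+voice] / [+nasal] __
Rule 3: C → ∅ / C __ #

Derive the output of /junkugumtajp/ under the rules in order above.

jungugumdaj

Rule 1 (intervocalic h-deletion): no segment meets the environment; /junkugumtajp/ is unchanged.
Rule 2 (post-nasal voicing): /k/ is a voiceless stop immediately after the nasal /n/, so it voices to [g]. /t/ is a voiceless stop immediately after the nasal /m/, so it voices to [d]. /junkugumtajp/ → jungugumdajp.
Rule 3 (final cluster simplification): /p/ is the second consonant of a word-final cluster /jp/, so it deletes. /jungugumdajp/ → jungugumdaj.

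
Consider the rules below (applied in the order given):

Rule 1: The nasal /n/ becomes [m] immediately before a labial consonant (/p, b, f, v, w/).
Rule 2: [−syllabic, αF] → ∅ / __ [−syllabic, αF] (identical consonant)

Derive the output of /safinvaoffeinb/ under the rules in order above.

Rule 1 (nasal place assimilation): /n/ precedes the labial consonant /v/, so it assimilates in place to [m]. /n/ precedes the labial consonant /b/, so it assimilates in place to [m]. /safinvaoffeinb/ → safimvaoffeimb.
Rule 2 (degemination): /ff/ is a geminate; the first /f/ deletes. /safimvaoffeimb/ → safimvaofeimb.

safimvaofeimb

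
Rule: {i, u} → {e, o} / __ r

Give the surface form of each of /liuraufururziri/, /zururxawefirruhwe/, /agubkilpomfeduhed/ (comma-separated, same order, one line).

lioraufororzeri, zororxaweferruhwe, agubkilpomfeduhed

/liuraufururziri/: /u/ is a high vowel immediately before /r/, so it lowers to [o]. /u/ is a high vowel immediately before /r/, so it lowers to [o]. /u/ is a high vowel immediately before /r/, so it lowers to [o]. /i/ is a high vowel immediately before /r/, so it lowers to [e]. → [lioraufororzeri].
/zururxawefirruhwe/: /u/ is a high vowel immediately before /r/, so it lowers to [o]. /u/ is a high vowel immediately before /r/, so it lowers to [o]. /i/ is a high vowel immediately before /r/, so it lowers to [e]. → [zororxaweferruhwe].
/agubkilpomfeduhed/: the rule's environment is not met; surfaces unchanged as [agubkilpomfeduhed].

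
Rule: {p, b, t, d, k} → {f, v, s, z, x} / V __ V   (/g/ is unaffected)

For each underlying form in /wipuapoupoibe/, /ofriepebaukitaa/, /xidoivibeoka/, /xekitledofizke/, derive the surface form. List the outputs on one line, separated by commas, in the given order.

wifuafoufoive, ofriefevauxisaa, xizoiviveoxa, xexitlezofizke

/wipuapoupoibe/: /p/ is a stop between vowels /i/ and /u/, so it spirantizes to the fricative [f]. /p/ is a stop between vowels /a/ and /o/, so it spirantizes to the fricative [f]. /p/ is a stop between vowels /u/ and /o/, so it spirantizes to the fricative [f]. /b/ is a stop between vowels /i/ and /e/, so it spirantizes to the fricative [v]. → [wifuafoufoive].
/ofriepebaukitaa/: /p/ is a stop between vowels /e/ and /e/, so it spirantizes to the fricative [f]. /b/ is a stop between vowels /e/ and /a/, so it spirantizes to the fricative [v]. /k/ is a stop between vowels /u/ and /i/, so it spirantizes to the fricative [x]. /t/ is a stop between vowels /i/ and /a/, so it spirantizes to the fricative [s]. → [ofriefevauxisaa].
/xidoivibeoka/: /d/ is a stop between vowels /i/ and /o/, so it spirantizes to the fricative [z]. /b/ is a stop between vowels /i/ and /e/, so it spirantizes to the fricative [v]. /k/ is a stop between vowels /o/ and /a/, so it spirantizes to the fricative [x]. → [xizoiviveoxa].
/xekitledofizke/: /k/ is a stop between vowels /e/ and /i/, so it spirantizes to the fricative [x]. /d/ is a stop between vowels /e/ and /o/, so it spirantizes to the fricative [z]. → [xexitlezofizke].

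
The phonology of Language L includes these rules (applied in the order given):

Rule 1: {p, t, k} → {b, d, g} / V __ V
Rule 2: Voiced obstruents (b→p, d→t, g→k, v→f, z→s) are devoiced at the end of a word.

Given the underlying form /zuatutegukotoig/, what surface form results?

Rule 1 (intervocalic voicing): /t/ is a voiceless stop between vowels /a/ and /u/, so it voices to [d]. /t/ is a voiceless stop between vowels /u/ and /e/, so it voices to [d]. /k/ is a voiceless stop between vowels /u/ and /o/, so it voices to [g]. /t/ is a voiceless stop between vowels /o/ and /o/, so it voices to [d]. /zuatutegukotoig/ → zuadudegugodoig.
Rule 2 (final devoicing): /g/ is a voiced obstruent in word-final position, so it devoices to [k]. /zuadudegugodoig/ → zuadudegugodoik.

zuadudegugodoik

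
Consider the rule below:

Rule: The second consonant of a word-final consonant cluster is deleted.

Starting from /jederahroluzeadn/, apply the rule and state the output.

/n/ is the second consonant of a word-final cluster /dn/, so it deletes.
The other instances of /j/, /d/, /r/, /h/, /l/, /z/ do not occur in the required environment and remain unchanged.
Surface form: [jederahroluzead].

jederahroluzead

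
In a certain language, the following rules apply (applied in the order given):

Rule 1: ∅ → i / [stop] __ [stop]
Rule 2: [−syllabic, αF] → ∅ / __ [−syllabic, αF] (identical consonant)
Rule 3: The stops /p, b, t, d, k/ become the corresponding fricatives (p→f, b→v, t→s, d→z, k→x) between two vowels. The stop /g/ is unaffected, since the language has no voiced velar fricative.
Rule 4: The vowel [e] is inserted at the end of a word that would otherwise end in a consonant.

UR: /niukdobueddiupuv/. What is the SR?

Rule 1 (stop-cluster i-epenthesis): /k/ and /d/ form a stop–stop cluster, so [i] is inserted between them. /d/ and /d/ form a stop–stop cluster, so [i] is inserted between them. /niukdobueddiupuv/ → niukidobuedidiupuv.
Rule 2 (degemination): no segment meets the environment; /niukidobuedidiupuv/ is unchanged.
Rule 3 (intervocalic spirantization): /k/ is a stop between vowels /u/ and /i/, so it spirantizes to the fricative [x]. /d/ is a stop between vowels /i/ and /o/, so it spirantizes to the fricative [z]. /b/ is a stop between vowels /o/ and /u/, so it spirantizes to the fricative [v]. /d/ is a stop between vowels /e/ and /i/, so it spirantizes to the fricative [z]. /d/ is a stop between vowels /i/ and /i/, so it spirantizes to the fricative [z]. /p/ is a stop between vowels /u/ and /u/, so it spirantizes to the fricative [f]. /niukidobuedidiupuv/ → niuxizovueziziufuv.
Rule 4 (final e-epenthesis): the form ends in the consonant /v/, so [e] is inserted word-finally. /niuxizovueziziufuv/ → niuxizovueziziufuve.

niuxizovueziziufuve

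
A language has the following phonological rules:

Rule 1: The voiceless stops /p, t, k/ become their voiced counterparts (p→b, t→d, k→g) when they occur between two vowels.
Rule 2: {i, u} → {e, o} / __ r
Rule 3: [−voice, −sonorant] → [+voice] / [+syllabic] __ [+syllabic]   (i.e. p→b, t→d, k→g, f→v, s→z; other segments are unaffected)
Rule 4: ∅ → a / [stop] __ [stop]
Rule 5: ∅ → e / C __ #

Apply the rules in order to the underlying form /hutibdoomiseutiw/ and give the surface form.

Rule 1 (intervocalic voicing): /t/ is a voiceless stop between vowels /u/ and /i/, so it voices to [d]. /t/ is a voiceless stop between vowels /u/ and /i/, so it voices to [d]. /hutibdoomiseutiw/ → hudibdoomiseudiw.
Rule 2 (pre-rhotic lowering): no segment meets the environment; /hudibdoomiseudiw/ is unchanged.
Rule 3 (intervocalic voicing): /s/ is a voiceless obstruent between vowels /i/ and /e/, so it voices to [z]. /hudibdoomiseudiw/ → hudibdoomizeudiw.
Rule 4 (stop-cluster a-epenthesis): /b/ and /d/ form a stop–stop cluster, so [a] is inserted between them. /hudibdoomizeudiw/ → hudibadoomizeudiw.
Rule 5 (final e-epenthesis): the form ends in the consonant /w/, so [e] is inserted word-finally. /hudibadoomizeudiw/ → hudibadoomizeudiwe.

hudibadoomizeudiwe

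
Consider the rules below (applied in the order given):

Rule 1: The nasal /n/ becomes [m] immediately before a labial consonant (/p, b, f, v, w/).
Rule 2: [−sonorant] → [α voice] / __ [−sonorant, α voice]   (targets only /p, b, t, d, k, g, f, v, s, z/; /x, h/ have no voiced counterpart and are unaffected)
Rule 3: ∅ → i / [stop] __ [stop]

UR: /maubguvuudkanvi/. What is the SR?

Rule 1 (nasal place assimilation): /n/ precedes the labial consonant /v/, so it assimilates in place to [m]. /maubguvuudkanvi/ → maubguvuudkamvi.
Rule 2 (regressive voicing assimilation): /d/ precedes the voiceless obstruent /k/, so it devoices to [t] by assimilation. /maubguvuudkamvi/ → maubguvuutkamvi.
Rule 3 (stop-cluster i-epenthesis): /b/ and /g/ form a stop–stop cluster, so [i] is inserted between them. /t/ and /k/ form a stop–stop cluster, so [i] is inserted between them. /maubguvuutkamvi/ → maubiguvuutikamvi.

maubiguvuutikamvi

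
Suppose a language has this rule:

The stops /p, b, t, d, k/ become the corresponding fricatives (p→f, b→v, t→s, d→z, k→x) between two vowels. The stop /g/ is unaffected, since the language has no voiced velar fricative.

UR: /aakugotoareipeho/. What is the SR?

/k/ is a stop between vowels /a/ and /u/, so it spirantizes to the fricative [x].
/t/ is a stop between vowels /o/ and /o/, so it spirantizes to the fricative [s].
/p/ is a stop between vowels /i/ and /e/, so it spirantizes to the fricative [f].
Surface form: [aaxugosoareifeho].

aaxugosoareifeho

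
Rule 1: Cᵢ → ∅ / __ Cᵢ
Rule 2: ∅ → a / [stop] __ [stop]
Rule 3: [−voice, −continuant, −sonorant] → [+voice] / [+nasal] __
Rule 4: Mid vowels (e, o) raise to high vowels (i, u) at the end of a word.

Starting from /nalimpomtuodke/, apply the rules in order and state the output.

nalimbomduodaki

Rule 1 (degemination): no segment meets the environment; /nalimpomtuodke/ is unchanged.
Rule 2 (stop-cluster a-epenthesis): /d/ and /k/ form a stop–stop cluster, so [a] is inserted between them. /nalimpomtuodke/ → nalimpomtuodake.
Rule 3 (post-nasal voicing): /p/ is a voiceless stop immediately after the nasal /m/, so it voices to [b]. /t/ is a voiceless stop immediately after the nasal /m/, so it voices to [d]. /nalimpomtuodake/ → nalimbomduodake.
Rule 4 (final vowel raising): /e/ is a mid vowel in word-final position, so it raises to [i]. /nalimbomduodake/ → nalimbomduodaki.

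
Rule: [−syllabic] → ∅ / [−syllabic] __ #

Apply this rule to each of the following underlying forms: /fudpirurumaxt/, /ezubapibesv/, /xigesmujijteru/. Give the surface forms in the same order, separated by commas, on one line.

fudpirurumax, ezubapibes, xigesmujijteru

/fudpirurumaxt/: /t/ is the second consonant of a word-final cluster /xt/, so it deletes. → [fudpirurumax].
/ezubapibesv/: /v/ is the second consonant of a word-final cluster /sv/, so it deletes. → [ezubapibes].
/xigesmujijteru/: the rule's environment is not met; surfaces unchanged as [xigesmujijteru].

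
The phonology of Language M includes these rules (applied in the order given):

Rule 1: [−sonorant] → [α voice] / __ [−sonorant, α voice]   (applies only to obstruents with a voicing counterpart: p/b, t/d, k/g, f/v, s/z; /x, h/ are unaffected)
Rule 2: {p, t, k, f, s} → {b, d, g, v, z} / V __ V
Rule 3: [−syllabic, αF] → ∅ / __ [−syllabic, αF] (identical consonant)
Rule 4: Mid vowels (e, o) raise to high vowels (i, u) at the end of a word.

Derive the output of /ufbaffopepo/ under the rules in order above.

Rule 1 (regressive voicing assimilation): /f/ precedes the voiced obstruent /b/, so it voices to [v] by assimilation. /ufbaffopepo/ → uvbaffopepo.
Rule 2 (intervocalic voicing): /p/ is a voiceless obstruent between vowels /o/ and /e/, so it voices to [b]. /p/ is a voiceless obstruent between vowels /e/ and /o/, so it voices to [b]. /uvbaffopepo/ → uvbaffobebo.
Rule 3 (degemination): /ff/ is a geminate; the first /f/ deletes. /uvbaffobebo/ → uvbafobebo.
Rule 4 (final vowel raising): /o/ is a mid vowel in word-final position, so it raises to [u]. /uvbafobebo/ → uvbafobebu.

uvbafobebu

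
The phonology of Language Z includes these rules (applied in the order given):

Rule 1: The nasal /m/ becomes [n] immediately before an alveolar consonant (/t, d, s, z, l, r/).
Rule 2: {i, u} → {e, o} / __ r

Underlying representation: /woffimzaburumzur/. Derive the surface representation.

woffinzaborunzor

Rule 1 (nasal place assimilation): /m/ precedes the alveolar consonant /z/, so it assimilates in place to [n]. /m/ precedes the alveolar consonant /z/, so it assimilates in place to [n]. /woffimzaburumzur/ → woffinzaburunzur.
Rule 2 (pre-rhotic lowering): /u/ is a high vowel immediately before /r/, so it lowers to [o]. /u/ is a high vowel immediately before /r/, so it lowers to [o]. /woffinzaburunzur/ → woffinzaborunzor.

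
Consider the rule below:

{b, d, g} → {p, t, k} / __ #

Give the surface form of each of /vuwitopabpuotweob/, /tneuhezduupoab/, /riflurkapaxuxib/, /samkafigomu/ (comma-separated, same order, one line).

vuwitopabpuotweop, tneuhezduupoap, riflurkapaxuxip, samkafigomu

/vuwitopabpuotweob/: /b/ is a voiced stop in word-final position, so it devoices to [p]. → [vuwitopabpuotweop].
/tneuhezduupoab/: /b/ is a voiced stop in word-final position, so it devoices to [p]. → [tneuhezduupoap].
/riflurkapaxuxib/: /b/ is a voiced stop in word-final position, so it devoices to [p]. → [riflurkapaxuxip].
/samkafigomu/: the rule's environment is not met; surfaces unchanged as [samkafigomu].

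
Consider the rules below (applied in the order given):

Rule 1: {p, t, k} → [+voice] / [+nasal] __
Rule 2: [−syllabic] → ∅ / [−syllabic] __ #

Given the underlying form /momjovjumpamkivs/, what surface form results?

momjovjumbamgiv

Rule 1 (post-nasal voicing): /p/ is a voiceless stop immediately after the nasal /m/, so it voices to [b]. /k/ is a voiceless stop immediately after the nasal /m/, so it voices to [g]. /momjovjumpamkivs/ → momjovjumbamgivs.
Rule 2 (final cluster simplification): /s/ is the second consonant of a word-final cluster /vs/, so it deletes. /momjovjumbamgivs/ → momjovjumbamgiv.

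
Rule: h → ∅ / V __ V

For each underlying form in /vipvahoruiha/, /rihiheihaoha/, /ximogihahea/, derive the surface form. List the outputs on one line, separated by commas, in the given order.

/vipvahoruiha/: /h/ occurs between vowels /a/ and /o/, so it deletes. /h/ occurs between vowels /i/ and /a/, so it deletes. → [vipvaoruia].
/rihiheihaoha/: /h/ occurs between vowels /i/ and /i/, so it deletes. /h/ occurs between vowels /i/ and /e/, so it deletes. /h/ occurs between vowels /i/ and /a/, so it deletes. /h/ occurs between vowels /o/ and /a/, so it deletes. → [riieiaoa].
/ximogihahea/: /h/ occurs between vowels /i/ and /a/, so it deletes. /h/ occurs between vowels /a/ and /e/, so it deletes. → [ximogiaea].

vipvaoruia, riieiaoa, ximogiaea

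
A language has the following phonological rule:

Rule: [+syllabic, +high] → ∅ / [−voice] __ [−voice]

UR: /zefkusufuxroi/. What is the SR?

/u/ is a high vowel flanked by voiceless consonants /k/ and /s/, so it deletes.
/u/ is a high vowel flanked by voiceless consonants /s/ and /f/, so it deletes.
/u/ is a high vowel flanked by voiceless consonants /f/ and /x/, so it deletes.
Surface form: [zefksfxroi].

zefksfxroi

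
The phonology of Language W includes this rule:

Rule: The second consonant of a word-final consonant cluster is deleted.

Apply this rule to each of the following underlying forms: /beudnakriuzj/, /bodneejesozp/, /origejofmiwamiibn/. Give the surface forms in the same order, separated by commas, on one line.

/beudnakriuzj/: /j/ is the second consonant of a word-final cluster /zj/, so it deletes. → [beudnakriuz].
/bodneejesozp/: /p/ is the second consonant of a word-final cluster /zp/, so it deletes. → [bodneejesoz].
/origejofmiwamiibn/: /n/ is the second consonant of a word-final cluster /bn/, so it deletes. → [origejofmiwamiib].

beudnakriuz, bodneejesoz, origejofmiwamiib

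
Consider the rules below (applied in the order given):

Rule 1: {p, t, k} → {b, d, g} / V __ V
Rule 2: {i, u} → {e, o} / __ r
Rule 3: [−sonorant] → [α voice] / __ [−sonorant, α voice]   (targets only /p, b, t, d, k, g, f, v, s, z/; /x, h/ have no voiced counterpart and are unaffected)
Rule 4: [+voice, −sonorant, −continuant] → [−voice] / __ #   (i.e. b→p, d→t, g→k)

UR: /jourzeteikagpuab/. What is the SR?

joorzedeigakpuap

Rule 1 (intervocalic voicing): /t/ is a voiceless stop between vowels /e/ and /e/, so it voices to [d]. /k/ is a voiceless stop between vowels /i/ and /a/, so it voices to [g]. /jourzeteikagpuab/ → jourzedeigagpuab.
Rule 2 (pre-rhotic lowering): /u/ is a high vowel immediately before /r/, so it lowers to [o]. /jourzedeigagpuab/ → joorzedeigagpuab.
Rule 3 (regressive voicing assimilation): /g/ precedes the voiceless obstruent /p/, so it devoices to [k] by assimilation. /joorzedeigagpuab/ → joorzedeigakpuab.
Rule 4 (final devoicing): /b/ is a voiced stop in word-final position, so it devoices to [p]. /joorzedeigakpuab/ → joorzedeigakpuap.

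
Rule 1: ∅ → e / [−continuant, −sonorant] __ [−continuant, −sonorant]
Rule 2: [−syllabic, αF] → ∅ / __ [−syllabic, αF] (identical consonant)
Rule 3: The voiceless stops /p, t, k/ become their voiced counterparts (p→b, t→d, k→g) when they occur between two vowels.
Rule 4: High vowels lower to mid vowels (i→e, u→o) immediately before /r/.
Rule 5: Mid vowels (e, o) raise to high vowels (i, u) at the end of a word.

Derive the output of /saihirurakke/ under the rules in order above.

Rule 1 (stop-cluster e-epenthesis): /k/ and /k/ form a stop–stop cluster, so [e] is inserted between them. /saihirurakke/ → saihirurakeke.
Rule 2 (degemination): no segment meets the environment; /saihirurakeke/ is unchanged.
Rule 3 (intervocalic voicing): /k/ is a voiceless stop between vowels /a/ and /e/, so it voices to [g]. /k/ is a voiceless stop between vowels /e/ and /e/, so it voices to [g]. /saihirurakeke/ → saihiruragege.
Rule 4 (pre-rhotic lowering): /i/ is a high vowel immediately before /r/, so it lowers to [e]. /u/ is a high vowel immediately before /r/, so it lowers to [o]. /saihiruragege/ → saiheroragege.
Rule 5 (final vowel raising): /e/ is a mid vowel in word-final position, so it raises to [i]. /saiheroragege/ → saiheroragegi.

saiheroragegi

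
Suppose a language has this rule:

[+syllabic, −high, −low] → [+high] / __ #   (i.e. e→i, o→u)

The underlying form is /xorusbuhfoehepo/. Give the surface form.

xorusbuhfoehepu

/o/ is a mid vowel in word-final position, so it raises to [u].
The other instances of /o/, /e/ do not occur in the required environment and remain unchanged.
Surface form: [xorusbuhfoehepu].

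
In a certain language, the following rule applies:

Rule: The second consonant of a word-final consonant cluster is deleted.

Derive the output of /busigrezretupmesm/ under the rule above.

/m/ is the second consonant of a word-final cluster /sm/, so it deletes.
Surface form: [busigrezretupmes].

busigrezretupmes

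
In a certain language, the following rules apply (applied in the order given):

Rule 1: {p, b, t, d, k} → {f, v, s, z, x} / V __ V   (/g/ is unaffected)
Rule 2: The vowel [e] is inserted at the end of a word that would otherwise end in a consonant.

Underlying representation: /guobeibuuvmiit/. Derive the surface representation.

Rule 1 (intervocalic spirantization): /b/ is a stop between vowels /o/ and /e/, so it spirantizes to the fricative [v]. /b/ is a stop between vowels /i/ and /u/, so it spirantizes to the fricative [v]. /guobeibuuvmiit/ → guoveivuuvmiit.
Rule 2 (final e-epenthesis): the form ends in the consonant /t/, so [e] is inserted word-finally. /guoveivuuvmiit/ → guoveivuuvmiite.

guoveivuuvmiite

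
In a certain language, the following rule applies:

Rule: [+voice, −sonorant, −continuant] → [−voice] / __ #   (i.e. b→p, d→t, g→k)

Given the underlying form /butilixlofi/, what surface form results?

No segment of /butilixlofi/ meets the structural description of the rule, so the form surfaces unchanged.

butilixlofi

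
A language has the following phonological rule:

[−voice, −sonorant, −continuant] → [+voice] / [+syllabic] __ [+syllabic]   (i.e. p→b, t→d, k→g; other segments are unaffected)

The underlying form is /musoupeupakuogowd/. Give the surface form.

musoubeubaguogowd

/p/ is a voiceless stop between vowels /u/ and /e/, so it voices to [b].
/p/ is a voiceless stop between vowels /u/ and /a/, so it voices to [b].
/k/ is a voiceless stop between vowels /a/ and /u/, so it voices to [g].
Surface form: [musoubeubaguogowd].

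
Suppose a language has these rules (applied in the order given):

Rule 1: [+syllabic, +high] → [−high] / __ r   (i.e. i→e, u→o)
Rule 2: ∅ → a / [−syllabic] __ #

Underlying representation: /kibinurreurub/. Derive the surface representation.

kibinorreoruba

Rule 1 (pre-rhotic lowering): /u/ is a high vowel immediately before /r/, so it lowers to [o]. /u/ is a high vowel immediately before /r/, so it lowers to [o]. /kibinurreurub/ → kibinorreorub.
Rule 2 (final a-epenthesis): the form ends in the consonant /b/, so [a] is inserted word-finally. /kibinorreorub/ → kibinorreoruba.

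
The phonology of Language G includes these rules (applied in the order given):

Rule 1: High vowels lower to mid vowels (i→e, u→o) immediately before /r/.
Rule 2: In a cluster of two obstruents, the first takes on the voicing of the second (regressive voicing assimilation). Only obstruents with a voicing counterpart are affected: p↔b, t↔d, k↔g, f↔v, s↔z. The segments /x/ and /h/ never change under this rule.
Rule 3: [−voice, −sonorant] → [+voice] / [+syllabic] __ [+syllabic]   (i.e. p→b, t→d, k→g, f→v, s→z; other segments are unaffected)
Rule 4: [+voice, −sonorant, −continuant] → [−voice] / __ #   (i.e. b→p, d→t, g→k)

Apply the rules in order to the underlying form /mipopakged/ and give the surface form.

mibobagget

Rule 1 (pre-rhotic lowering): no segment meets the environment; /mipopakged/ is unchanged.
Rule 2 (regressive voicing assimilation): /k/ precedes the voiced obstruent /g/, so it voices to [g] by assimilation. /mipopakged/ → mipopagged.
Rule 3 (intervocalic voicing): /p/ is a voiceless obstruent between vowels /i/ and /o/, so it voices to [b]. /p/ is a voiceless obstruent between vowels /o/ and /a/, so it voices to [b]. /mipopagged/ → mibobagged.
Rule 4 (final devoicing): /d/ is a voiced stop in word-final position, so it devoices to [t]. /mibobagged/ → mibobagget.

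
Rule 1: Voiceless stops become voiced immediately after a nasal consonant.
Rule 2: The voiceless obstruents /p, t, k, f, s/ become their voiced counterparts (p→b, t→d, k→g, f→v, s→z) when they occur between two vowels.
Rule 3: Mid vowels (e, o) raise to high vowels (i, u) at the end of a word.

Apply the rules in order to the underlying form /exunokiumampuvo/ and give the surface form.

exunogiumambuvu

Rule 1 (post-nasal voicing): /p/ is a voiceless stop immediately after the nasal /m/, so it voices to [b]. /exunokiumampuvo/ → exunokiumambuvo.
Rule 2 (intervocalic voicing): /k/ is a voiceless obstruent between vowels /o/ and /i/, so it voices to [g]. /exunokiumambuvo/ → exunogiumambuvo.
Rule 3 (final vowel raising): /o/ is a mid vowel in word-final position, so it raises to [u]. /exunogiumambuvo/ → exunogiumambuvu.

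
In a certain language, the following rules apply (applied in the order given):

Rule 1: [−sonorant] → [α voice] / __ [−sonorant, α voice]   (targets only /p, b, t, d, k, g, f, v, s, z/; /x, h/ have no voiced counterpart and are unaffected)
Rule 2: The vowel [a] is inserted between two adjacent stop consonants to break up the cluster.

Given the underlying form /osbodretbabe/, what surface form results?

ozbodredababe

Rule 1 (regressive voicing assimilation): /s/ precedes the voiced obstruent /b/, so it voices to [z] by assimilation. /t/ precedes the voiced obstruent /b/, so it voices to [d] by assimilation. /osbodretbabe/ → ozbodredbabe.
Rule 2 (stop-cluster a-epenthesis): /d/ and /b/ form a stop–stop cluster, so [a] is inserted between them. /ozbodredbabe/ → ozbodredababe.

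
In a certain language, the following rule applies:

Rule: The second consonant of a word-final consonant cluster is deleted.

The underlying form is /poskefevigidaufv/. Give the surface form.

/v/ is the second consonant of a word-final cluster /fv/, so it deletes.
Surface form: [poskefevigidauf].

poskefevigidauf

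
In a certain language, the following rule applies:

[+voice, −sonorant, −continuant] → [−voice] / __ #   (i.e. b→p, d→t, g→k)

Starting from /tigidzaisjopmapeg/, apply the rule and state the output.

tigidzaisjopmapek

Scanning /tigidzaisjopmapeg/: /g/ at position 3 is not in the conditioning environment; /d/ at position 5 is not in the conditioning environment; /g/ is a voiced stop in word-final position, so it devoices to [k].
Result: [tigidzaisjopmapek].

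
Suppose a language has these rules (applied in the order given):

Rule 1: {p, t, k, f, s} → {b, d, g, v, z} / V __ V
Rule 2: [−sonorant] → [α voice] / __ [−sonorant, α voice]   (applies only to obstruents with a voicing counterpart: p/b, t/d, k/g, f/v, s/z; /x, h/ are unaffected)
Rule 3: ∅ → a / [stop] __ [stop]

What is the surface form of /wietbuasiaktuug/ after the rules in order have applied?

Rule 1 (intervocalic voicing): /s/ is a voiceless obstruent between vowels /a/ and /i/, so it voices to [z]. /wietbuasiaktuug/ → wietbuaziaktuug.
Rule 2 (regressive voicing assimilation): /t/ precedes the voiced obstruent /b/, so it voices to [d] by assimilation. /wietbuaziaktuug/ → wiedbuaziaktuug.
Rule 3 (stop-cluster a-epenthesis): /d/ and /b/ form a stop–stop cluster, so [a] is inserted between them. /k/ and /t/ form a stop–stop cluster, so [a] is inserted between them. /wiedbuaziaktuug/ → wiedabuaziakatuug.

wiedabuaziakatuug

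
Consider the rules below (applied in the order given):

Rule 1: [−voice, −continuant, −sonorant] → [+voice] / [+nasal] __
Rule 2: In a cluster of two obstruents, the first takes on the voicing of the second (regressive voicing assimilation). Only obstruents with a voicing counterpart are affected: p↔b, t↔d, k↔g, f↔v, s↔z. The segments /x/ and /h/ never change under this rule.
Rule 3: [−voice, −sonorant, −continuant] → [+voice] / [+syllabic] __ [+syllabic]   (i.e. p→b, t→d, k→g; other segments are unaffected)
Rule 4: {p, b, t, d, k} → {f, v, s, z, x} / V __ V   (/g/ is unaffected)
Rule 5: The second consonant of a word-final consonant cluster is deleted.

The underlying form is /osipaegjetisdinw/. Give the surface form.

osivaegjezizdin

Rule 1 (post-nasal voicing): no segment meets the environment; /osipaegjetisdinw/ is unchanged.
Rule 2 (regressive voicing assimilation): /s/ precedes the voiced obstruent /d/, so it voices to [z] by assimilation. /osipaegjetisdinw/ → osipaegjetizdinw.
Rule 3 (intervocalic voicing): /p/ is a voiceless stop between vowels /i/ and /a/, so it voices to [b]. /t/ is a voiceless stop between vowels /e/ and /i/, so it voices to [d]. /osipaegjetizdinw/ → osibaegjedizdinw.
Rule 4 (intervocalic spirantization): /b/ is a stop between vowels /i/ and /a/, so it spirantizes to the fricative [v]. /d/ is a stop between vowels /e/ and /i/, so it spirantizes to the fricative [z]. /osibaegjedizdinw/ → osivaegjezizdinw.
Rule 5 (final cluster simplification): /w/ is the second consonant of a word-final cluster /nw/, so it deletes. /osivaegjezizdinw/ → osivaegjezizdin.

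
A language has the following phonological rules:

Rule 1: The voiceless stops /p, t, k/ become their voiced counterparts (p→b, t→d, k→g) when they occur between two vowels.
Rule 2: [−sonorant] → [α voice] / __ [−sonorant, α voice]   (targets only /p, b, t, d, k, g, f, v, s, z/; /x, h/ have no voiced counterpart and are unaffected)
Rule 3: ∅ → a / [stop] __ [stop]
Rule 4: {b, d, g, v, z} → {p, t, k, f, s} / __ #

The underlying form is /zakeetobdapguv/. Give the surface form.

zageedobadabaguf

Rule 1 (intervocalic voicing): /k/ is a voiceless stop between vowels /a/ and /e/, so it voices to [g]. /t/ is a voiceless stop between vowels /e/ and /o/, so it voices to [d]. /zakeetobdapguv/ → zageedobdapguv.
Rule 2 (regressive voicing assimilation): /p/ precedes the voiced obstruent /g/, so it voices to [b] by assimilation. /zageedobdapguv/ → zageedobdabguv.
Rule 3 (stop-cluster a-epenthesis): /b/ and /d/ form a stop–stop cluster, so [a] is inserted between them. /b/ and /g/ form a stop–stop cluster, so [a] is inserted between them. /zageedobdabguv/ → zageedobadabaguv.
Rule 4 (final devoicing): /v/ is a voiced obstruent in word-final position, so it devoices to [f]. /zageedobadabaguv/ → zageedobadabaguf.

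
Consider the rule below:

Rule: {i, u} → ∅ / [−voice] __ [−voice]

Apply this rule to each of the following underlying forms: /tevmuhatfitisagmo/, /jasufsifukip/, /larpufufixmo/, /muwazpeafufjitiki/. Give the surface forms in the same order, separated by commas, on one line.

/tevmuhatfitisagmo/: /i/ is a high vowel flanked by voiceless consonants /f/ and /t/, so it deletes. /i/ is a high vowel flanked by voiceless consonants /t/ and /s/, so it deletes. → [tevmuhatftsagmo].
/jasufsifukip/: /u/ is a high vowel flanked by voiceless consonants /s/ and /f/, so it deletes. /i/ is a high vowel flanked by voiceless consonants /s/ and /f/, so it deletes. /u/ is a high vowel flanked by voiceless consonants /f/ and /k/, so it deletes. /i/ is a high vowel flanked by voiceless consonants /k/ and /p/, so it deletes. → [jasfsfkp].
/larpufufixmo/: /u/ is a high vowel flanked by voiceless consonants /p/ and /f/, so it deletes. /u/ is a high vowel flanked by voiceless consonants /f/ and /f/, so it deletes. /i/ is a high vowel flanked by voiceless consonants /f/ and /x/, so it deletes. → [larpffxmo].
/muwazpeafufjitiki/: /u/ is a high vowel flanked by voiceless consonants /f/ and /f/, so it deletes. /i/ is a high vowel flanked by voiceless consonants /t/ and /k/, so it deletes. → [muwazpeaffjitki].

tevmuhatftsagmo, jasfsfkp, larpffxmo, muwazpeaffjitki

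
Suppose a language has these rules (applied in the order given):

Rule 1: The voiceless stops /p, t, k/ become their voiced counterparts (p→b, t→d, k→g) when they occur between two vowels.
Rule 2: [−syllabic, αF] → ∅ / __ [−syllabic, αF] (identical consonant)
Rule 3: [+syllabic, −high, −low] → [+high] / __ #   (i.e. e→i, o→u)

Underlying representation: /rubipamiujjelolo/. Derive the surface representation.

Rule 1 (intervocalic voicing): /p/ is a voiceless stop between vowels /i/ and /a/, so it voices to [b]. /rubipamiujjelolo/ → rubibamiujjelolo.
Rule 2 (degemination): /jj/ is a geminate; the first /j/ deletes. /rubibamiujjelolo/ → rubibamiujelolo.
Rule 3 (final vowel raising): /o/ is a mid vowel in word-final position, so it raises to [u]. /rubibamiujelolo/ → rubibamiujelolu.

rubibamiujelolu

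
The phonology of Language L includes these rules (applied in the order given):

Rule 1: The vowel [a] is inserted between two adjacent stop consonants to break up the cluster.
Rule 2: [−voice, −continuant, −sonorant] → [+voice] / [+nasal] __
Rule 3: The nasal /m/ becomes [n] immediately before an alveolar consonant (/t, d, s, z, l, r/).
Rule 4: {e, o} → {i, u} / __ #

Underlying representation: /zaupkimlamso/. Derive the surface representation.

zaupakinlansu

Rule 1 (stop-cluster a-epenthesis): /p/ and /k/ form a stop–stop cluster, so [a] is inserted between them. /zaupkimlamso/ → zaupakimlamso.
Rule 2 (post-nasal voicing): no segment meets the environment; /zaupakimlamso/ is unchanged.
Rule 3 (nasal place assimilation): /m/ precedes the alveolar consonant /l/, so it assimilates in place to [n]. /m/ precedes the alveolar consonant /s/, so it assimilates in place to [n]. /zaupakimlamso/ → zaupakinlanso.
Rule 4 (final vowel raising): /o/ is a mid vowel in word-final position, so it raises to [u]. /zaupakinlanso/ → zaupakinlansu.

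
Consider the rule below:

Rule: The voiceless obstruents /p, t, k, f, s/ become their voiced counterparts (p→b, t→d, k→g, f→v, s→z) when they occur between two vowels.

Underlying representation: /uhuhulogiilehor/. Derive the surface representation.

No segment of /uhuhulogiilehor/ meets the structural description of the rule, so the form surfaces unchanged.

uhuhulogiilehor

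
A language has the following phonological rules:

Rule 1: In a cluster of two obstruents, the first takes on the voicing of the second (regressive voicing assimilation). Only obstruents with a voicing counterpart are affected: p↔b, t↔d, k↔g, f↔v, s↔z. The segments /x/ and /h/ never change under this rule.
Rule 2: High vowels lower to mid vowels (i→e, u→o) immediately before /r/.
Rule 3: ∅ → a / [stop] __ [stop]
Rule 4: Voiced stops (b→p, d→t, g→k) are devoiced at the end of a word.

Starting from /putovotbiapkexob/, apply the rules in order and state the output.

putovodabiapakexop

Rule 1 (regressive voicing assimilation): /t/ precedes the voiced obstruent /b/, so it voices to [d] by assimilation. /putovotbiapkexob/ → putovodbiapkexob.
Rule 2 (pre-rhotic lowering): no segment meets the environment; /putovodbiapkexob/ is unchanged.
Rule 3 (stop-cluster a-epenthesis): /d/ and /b/ form a stop–stop cluster, so [a] is inserted between them. /p/ and /k/ form a stop–stop cluster, so [a] is inserted between them. /putovodbiapkexob/ → putovodabiapakexob.
Rule 4 (final devoicing): /b/ is a voiced stop in word-final position, so it devoices to [p]. /putovodabiapakexob/ → putovodabiapakexop.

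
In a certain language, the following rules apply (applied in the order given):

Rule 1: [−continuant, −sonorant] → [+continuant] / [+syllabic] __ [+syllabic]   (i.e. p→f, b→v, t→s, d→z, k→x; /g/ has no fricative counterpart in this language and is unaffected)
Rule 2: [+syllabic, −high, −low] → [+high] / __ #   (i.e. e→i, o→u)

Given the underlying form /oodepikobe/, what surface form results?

Rule 1 (intervocalic spirantization): /d/ is a stop between vowels /o/ and /e/, so it spirantizes to the fricative [z]. /p/ is a stop between vowels /e/ and /i/, so it spirantizes to the fricative [f]. /k/ is a stop between vowels /i/ and /o/, so it spirantizes to the fricative [x]. /b/ is a stop between vowels /o/ and /e/, so it spirantizes to the fricative [v]. /oodepikobe/ → oozefixove.
Rule 2 (final vowel raising): /e/ is a mid vowel in word-final position, so it raises to [i]. /oozefixove/ → oozefixovi.

oozefixovi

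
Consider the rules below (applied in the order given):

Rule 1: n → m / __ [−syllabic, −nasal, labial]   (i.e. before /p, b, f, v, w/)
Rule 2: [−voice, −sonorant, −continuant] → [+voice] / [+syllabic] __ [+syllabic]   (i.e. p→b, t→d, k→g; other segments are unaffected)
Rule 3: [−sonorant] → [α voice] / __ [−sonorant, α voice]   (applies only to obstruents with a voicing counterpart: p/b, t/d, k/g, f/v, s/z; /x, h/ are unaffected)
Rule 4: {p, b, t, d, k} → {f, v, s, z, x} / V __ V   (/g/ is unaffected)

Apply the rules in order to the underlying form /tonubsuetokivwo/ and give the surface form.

Rule 1 (nasal place assimilation): no segment meets the environment; /tonubsuetokivwo/ is unchanged.
Rule 2 (intervocalic voicing): /t/ is a voiceless stop between vowels /e/ and /o/, so it voices to [d]. /k/ is a voiceless stop between vowels /o/ and /i/, so it voices to [g]. /tonubsuetokivwo/ → tonubsuedogivwo.
Rule 3 (regressive voicing assimilation): /b/ precedes the voiceless obstruent /s/, so it devoices to [p] by assimilation. /tonubsuedogivwo/ → tonupsuedogivwo.
Rule 4 (intervocalic spirantization): /d/ is a stop between vowels /e/ and /o/, so it spirantizes to the fricative [z]. /tonupsuedogivwo/ → tonupsuezogivwo.

tonupsuezogivwo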